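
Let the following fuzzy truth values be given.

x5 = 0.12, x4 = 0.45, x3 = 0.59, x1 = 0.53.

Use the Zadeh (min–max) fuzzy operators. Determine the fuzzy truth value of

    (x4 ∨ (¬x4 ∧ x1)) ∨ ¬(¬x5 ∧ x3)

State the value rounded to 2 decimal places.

0.53

¬x4 = 1 − 0.45 = 0.55
¬x4 ∧ x1 = min(a, b) on (0.55, 0.53) = 0.53
x4 ∨ (¬x4 ∧ x1) = max(a, b) on (0.45, 0.53) = 0.53
¬x5 = 1 − 0.12 = 0.88
¬x5 ∧ x3 = min(a, b) on (0.88, 0.59) = 0.59
¬(¬x5 ∧ x3) = 1 − 0.59 = 0.41
(x4 ∨ (¬x4 ∧ x1)) ∨ ¬(¬x5 ∧ x3) = max(a, b) on (0.53, 0.41) = 0.53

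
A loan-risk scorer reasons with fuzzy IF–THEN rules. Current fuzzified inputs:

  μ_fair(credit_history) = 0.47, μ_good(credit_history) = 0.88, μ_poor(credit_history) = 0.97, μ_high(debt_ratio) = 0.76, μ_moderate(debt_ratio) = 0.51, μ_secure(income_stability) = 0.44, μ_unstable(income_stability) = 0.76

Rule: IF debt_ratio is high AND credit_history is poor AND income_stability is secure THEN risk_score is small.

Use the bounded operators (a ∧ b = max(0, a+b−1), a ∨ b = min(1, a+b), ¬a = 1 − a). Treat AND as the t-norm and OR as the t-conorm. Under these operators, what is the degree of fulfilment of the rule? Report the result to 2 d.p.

firing strength: high=0.76, poor=0.97, secure=0.44; AND[max(0, a+b−1)] → w = 0.17

0.17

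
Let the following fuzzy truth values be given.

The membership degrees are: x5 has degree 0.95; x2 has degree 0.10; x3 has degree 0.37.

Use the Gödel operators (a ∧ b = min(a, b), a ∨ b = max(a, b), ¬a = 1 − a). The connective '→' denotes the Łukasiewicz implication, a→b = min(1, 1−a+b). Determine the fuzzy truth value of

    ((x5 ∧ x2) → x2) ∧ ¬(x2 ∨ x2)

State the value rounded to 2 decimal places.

x5 ∧ x2 = min(a, b) on (0.95, 0.10) = 0.10
(x5 ∧ x2) → x2  [Łukasiewicz: min(1, 1−a+b)] with a=0.10, b=0.10 → 1.00
x2 ∨ x2 = max(a, b) on (0.10, 0.10) = 0.10
¬(x2 ∨ x2) = 1 − 0.10 = 0.90
((x5 ∧ x2) → x2) ∧ ¬(x2 ∨ x2) = min(a, b) on (1.00, 0.90) = 0.90

0.90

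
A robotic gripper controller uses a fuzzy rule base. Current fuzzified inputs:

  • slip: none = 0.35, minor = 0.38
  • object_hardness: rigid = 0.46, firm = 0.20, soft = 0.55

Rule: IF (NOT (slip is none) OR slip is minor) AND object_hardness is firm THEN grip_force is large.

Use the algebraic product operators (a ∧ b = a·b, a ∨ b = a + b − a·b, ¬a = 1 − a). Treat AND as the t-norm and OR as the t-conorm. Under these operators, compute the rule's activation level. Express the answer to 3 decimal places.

0.157

firing strength: (¬none=1−0.35=0.65 OR minor=0.38) = 0.7830; AND[a·b] with firm=0.20 → w = 0.1566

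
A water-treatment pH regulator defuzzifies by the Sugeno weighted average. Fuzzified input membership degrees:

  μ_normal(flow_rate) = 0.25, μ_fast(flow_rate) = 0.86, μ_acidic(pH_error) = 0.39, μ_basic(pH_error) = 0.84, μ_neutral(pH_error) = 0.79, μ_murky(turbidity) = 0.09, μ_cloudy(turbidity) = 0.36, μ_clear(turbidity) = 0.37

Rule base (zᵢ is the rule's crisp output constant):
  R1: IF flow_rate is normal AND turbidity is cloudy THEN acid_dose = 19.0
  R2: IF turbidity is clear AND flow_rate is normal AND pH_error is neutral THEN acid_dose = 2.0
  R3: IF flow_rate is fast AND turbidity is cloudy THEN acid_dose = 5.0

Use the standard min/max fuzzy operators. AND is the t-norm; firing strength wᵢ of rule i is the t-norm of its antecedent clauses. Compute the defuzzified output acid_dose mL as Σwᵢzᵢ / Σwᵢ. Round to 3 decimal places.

R1 (z=19.0): normal=0.25, cloudy=0.36; AND[min(a, b)] → w = 0.25
R2 (z=2.0): clear=0.37, normal=0.25, neutral=0.79; AND[min(a, b)] → w = 0.25
R3 (z=5.0): fast=0.86, cloudy=0.36; AND[min(a, b)] → w = 0.36
Weighted average = (0.25·19.0 + 0.25·2.0 + 0.36·5.0) / (0.25 + 0.25 + 0.36)
  = 7.0500 / 0.8600 = 8.198

8.198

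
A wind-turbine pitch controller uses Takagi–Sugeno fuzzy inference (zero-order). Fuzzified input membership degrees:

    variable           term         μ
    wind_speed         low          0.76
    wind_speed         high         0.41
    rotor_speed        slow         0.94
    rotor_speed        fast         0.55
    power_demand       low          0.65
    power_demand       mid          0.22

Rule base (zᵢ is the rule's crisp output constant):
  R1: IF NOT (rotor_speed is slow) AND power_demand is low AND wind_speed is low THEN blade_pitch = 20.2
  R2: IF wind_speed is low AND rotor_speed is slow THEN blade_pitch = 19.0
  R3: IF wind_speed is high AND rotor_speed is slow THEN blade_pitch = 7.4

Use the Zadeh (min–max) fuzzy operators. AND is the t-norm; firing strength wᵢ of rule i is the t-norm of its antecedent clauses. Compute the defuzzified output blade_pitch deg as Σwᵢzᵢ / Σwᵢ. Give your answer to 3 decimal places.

R1 (z=20.2): ¬slow=1−0.94=0.06, low=0.65, low=0.76; AND[min(a, b)] → w = 0.06
R2 (z=19.0): low=0.76, slow=0.94; AND[min(a, b)] → w = 0.76
R3 (z=7.4): high=0.41, slow=0.94; AND[min(a, b)] → w = 0.41
Weighted average = (0.06·20.2 + 0.76·19.0 + 0.41·7.4) / (0.06 + 0.76 + 0.41)
  = 18.6860 / 1.2300 = 15.192

15.192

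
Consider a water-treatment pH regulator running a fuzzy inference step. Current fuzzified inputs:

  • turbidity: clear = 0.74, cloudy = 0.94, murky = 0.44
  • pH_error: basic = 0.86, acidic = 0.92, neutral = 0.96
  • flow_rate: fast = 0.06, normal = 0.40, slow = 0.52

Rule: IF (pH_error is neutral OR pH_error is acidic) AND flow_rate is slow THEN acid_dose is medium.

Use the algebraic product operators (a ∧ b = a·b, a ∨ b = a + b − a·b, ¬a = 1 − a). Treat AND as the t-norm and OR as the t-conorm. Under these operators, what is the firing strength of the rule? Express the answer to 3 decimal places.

0.518

firing strength: (neutral=0.96 OR acidic=0.92) = 0.9968; AND[a·b] with slow=0.52 → w = 0.5183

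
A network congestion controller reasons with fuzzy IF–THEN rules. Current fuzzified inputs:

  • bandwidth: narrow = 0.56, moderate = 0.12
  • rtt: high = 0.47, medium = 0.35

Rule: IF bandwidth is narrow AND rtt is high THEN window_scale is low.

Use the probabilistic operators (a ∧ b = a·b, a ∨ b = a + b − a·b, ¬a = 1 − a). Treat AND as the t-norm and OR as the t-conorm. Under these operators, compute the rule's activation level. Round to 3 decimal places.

firing strength: narrow=0.56, high=0.47; AND[a·b] → w = 0.2632

0.263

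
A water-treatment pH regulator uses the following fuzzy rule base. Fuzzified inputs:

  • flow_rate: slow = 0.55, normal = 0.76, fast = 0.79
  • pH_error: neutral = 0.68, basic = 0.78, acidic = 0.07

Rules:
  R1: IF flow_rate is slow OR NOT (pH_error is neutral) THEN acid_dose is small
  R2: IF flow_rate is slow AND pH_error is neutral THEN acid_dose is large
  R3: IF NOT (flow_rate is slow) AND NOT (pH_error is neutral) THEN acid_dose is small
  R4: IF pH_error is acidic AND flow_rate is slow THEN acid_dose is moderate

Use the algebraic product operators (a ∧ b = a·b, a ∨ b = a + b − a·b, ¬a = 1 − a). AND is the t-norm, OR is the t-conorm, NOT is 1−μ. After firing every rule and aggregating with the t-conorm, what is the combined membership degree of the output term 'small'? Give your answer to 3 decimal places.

0.738

R1: slow=0.55, ¬neutral=1−0.68=0.32; OR[a + b − a·b] → w = 0.6940
R2: slow=0.55, neutral=0.68; AND[a·b] → w = 0.3740
R3: ¬slow=1−0.55=0.45, ¬neutral=1−0.68=0.32; AND[a·b] → w = 0.1440
R4: acidic=0.07, slow=0.55; AND[a·b] → w = 0.0385
Rules with consequent 'small': {R1, R3} → strengths 0.6940, 0.1440
Aggregate via t-conorm [a + b − a·b]: 0.7381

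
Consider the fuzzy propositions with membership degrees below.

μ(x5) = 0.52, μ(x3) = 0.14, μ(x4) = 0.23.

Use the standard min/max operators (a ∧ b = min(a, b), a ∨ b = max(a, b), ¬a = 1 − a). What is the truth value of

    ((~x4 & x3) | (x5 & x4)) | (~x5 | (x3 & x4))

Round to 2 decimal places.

0.48

~x4 = 1 − 0.23 = 0.77
~x4 & x3 = min(a, b) on (0.77, 0.14) = 0.14
x5 & x4 = min(a, b) on (0.52, 0.23) = 0.23
(~x4 & x3) | (x5 & x4) = max(a, b) on (0.14, 0.23) = 0.23
~x5 = 1 − 0.52 = 0.48
x3 & x4 = min(a, b) on (0.14, 0.23) = 0.14
~x5 | (x3 & x4) = max(a, b) on (0.48, 0.14) = 0.48
((~x4 & x3) | (x5 & x4)) | (~x5 | (x3 & x4)) = max(a, b) on (0.23, 0.48) = 0.48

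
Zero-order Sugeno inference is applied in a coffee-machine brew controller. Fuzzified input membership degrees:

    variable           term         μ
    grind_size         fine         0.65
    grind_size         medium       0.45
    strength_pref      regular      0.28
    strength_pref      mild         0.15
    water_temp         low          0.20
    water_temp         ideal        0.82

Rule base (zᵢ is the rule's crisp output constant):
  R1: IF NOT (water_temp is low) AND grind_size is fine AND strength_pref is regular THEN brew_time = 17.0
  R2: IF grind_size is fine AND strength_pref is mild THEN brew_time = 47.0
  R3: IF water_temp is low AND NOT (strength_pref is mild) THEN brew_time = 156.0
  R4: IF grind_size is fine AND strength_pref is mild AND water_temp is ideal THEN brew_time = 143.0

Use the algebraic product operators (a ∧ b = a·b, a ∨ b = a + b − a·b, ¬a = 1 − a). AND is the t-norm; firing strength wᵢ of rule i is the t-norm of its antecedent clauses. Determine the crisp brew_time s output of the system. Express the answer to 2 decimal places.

91.29

R1 (z=17.0): ¬low=1−0.20=0.80, fine=0.65, regular=0.28; AND[a·b] → w = 0.1456
R2 (z=47.0): fine=0.65, mild=0.15; AND[a·b] → w = 0.0975
R3 (z=156.0): low=0.20, ¬mild=1−0.15=0.85; AND[a·b] → w = 0.1700
R4 (z=143.0): fine=0.65, mild=0.15, ideal=0.82; AND[a·b] → w = 0.0799
Weighted average = (0.1456·17.0 + 0.0975·47.0 + 0.1700·156.0 + 0.0799·143.0) / (0.1456 + 0.0975 + 0.1700 + 0.0799)
  = 45.0106 / 0.4930 = 91.29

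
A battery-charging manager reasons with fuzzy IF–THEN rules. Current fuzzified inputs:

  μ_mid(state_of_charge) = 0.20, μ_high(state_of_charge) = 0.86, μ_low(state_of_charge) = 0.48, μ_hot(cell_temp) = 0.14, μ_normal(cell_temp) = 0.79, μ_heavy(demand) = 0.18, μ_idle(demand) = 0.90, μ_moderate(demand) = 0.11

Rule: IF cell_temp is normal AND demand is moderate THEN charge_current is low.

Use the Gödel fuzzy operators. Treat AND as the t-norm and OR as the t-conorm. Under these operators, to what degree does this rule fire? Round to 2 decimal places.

0.11

firing strength: normal=0.79, moderate=0.11; AND[min(a, b)] → w = 0.11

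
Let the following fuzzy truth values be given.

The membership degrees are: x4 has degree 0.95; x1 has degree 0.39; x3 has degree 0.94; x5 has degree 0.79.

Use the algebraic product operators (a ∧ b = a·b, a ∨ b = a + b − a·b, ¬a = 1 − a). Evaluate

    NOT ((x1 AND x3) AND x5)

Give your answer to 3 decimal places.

x1 AND x3 = a·b on (0.3900, 0.9400) = 0.3666
(x1 AND x3) AND x5 = a·b on (0.3666, 0.7900) = 0.2896
NOT ((x1 AND x3) AND x5) = 1 − 0.2896 = 0.7104

0.710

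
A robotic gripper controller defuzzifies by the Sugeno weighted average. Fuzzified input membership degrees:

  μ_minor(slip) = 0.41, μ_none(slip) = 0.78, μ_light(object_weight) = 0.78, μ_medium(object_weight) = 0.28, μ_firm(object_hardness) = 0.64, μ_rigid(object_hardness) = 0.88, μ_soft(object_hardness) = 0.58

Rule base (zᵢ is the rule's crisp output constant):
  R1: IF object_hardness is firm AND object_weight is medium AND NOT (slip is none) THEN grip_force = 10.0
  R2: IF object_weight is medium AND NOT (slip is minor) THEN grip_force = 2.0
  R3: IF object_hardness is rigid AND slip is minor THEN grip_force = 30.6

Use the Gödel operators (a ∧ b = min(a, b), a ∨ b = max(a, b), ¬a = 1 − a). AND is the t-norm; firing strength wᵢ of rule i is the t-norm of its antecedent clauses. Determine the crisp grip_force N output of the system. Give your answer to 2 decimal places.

16.82

R1 (z=10.0): firm=0.64, medium=0.28, ¬none=1−0.78=0.22; AND[min(a, b)] → w = 0.22
R2 (z=2.0): medium=0.28, ¬minor=1−0.41=0.59; AND[min(a, b)] → w = 0.28
R3 (z=30.6): rigid=0.88, minor=0.41; AND[min(a, b)] → w = 0.41
Weighted average = (0.22·10.0 + 0.28·2.0 + 0.41·30.6) / (0.22 + 0.28 + 0.41)
  = 15.3060 / 0.9100 = 16.82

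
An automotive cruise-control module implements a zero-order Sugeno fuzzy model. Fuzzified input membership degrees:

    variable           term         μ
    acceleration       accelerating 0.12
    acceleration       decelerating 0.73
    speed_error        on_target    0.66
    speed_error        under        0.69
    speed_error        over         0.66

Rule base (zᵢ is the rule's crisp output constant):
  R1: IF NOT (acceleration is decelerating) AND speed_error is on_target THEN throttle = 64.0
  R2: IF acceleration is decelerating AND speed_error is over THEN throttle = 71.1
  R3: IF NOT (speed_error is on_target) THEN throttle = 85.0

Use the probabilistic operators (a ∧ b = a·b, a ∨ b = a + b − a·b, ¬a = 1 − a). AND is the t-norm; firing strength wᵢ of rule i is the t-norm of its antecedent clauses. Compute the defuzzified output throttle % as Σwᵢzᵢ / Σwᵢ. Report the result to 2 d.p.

R1 (z=64.0): ¬decelerating=1−0.73=0.27, on_target=0.66; AND[a·b] → w = 0.1782
R2 (z=71.1): decelerating=0.73, over=0.66; AND[a·b] → w = 0.4818
R3 (z=85.0): ¬on_target=1−0.66=0.34 → w = 0.3400
Weighted average = (0.1782·64.0 + 0.4818·71.1 + 0.3400·85.0) / (0.1782 + 0.4818 + 0.3400)
  = 74.5608 / 1.0000 = 74.56

74.56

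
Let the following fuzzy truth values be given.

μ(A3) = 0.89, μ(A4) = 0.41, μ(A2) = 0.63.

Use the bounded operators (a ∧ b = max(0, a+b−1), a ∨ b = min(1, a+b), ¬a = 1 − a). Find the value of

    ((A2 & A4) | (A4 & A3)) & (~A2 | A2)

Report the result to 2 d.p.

0.34

A2 & A4 = max(0, a+b−1) on (0.63, 0.41) = 0.04
A4 & A3 = max(0, a+b−1) on (0.41, 0.89) = 0.30
(A2 & A4) | (A4 & A3) = min(1, a+b) on (0.04, 0.30) = 0.34
~A2 = 1 − 0.63 = 0.37
~A2 | A2 = min(1, a+b) on (0.37, 0.63) = 1.00
((A2 & A4) | (A4 & A3)) & (~A2 | A2) = max(0, a+b−1) on (0.34, 1.00) = 0.34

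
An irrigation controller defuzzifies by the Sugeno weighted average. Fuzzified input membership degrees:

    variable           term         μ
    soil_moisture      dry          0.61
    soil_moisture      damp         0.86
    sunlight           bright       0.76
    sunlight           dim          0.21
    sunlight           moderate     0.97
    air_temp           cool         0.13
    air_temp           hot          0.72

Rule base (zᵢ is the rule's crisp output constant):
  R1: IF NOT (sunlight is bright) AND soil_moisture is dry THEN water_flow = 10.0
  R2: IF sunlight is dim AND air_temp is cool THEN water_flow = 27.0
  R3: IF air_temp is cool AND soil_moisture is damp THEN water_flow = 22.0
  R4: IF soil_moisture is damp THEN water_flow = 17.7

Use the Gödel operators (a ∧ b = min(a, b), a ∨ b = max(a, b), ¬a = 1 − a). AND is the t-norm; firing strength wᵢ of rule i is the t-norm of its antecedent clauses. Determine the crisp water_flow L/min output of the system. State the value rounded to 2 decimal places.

17.64

R1 (z=10.0): ¬bright=1−0.76=0.24, dry=0.61; AND[min(a, b)] → w = 0.24
R2 (z=27.0): dim=0.21, cool=0.13; AND[min(a, b)] → w = 0.13
R3 (z=22.0): cool=0.13, damp=0.86; AND[min(a, b)] → w = 0.13
R4 (z=17.7): damp=0.86 → w = 0.86
Weighted average = (0.24·10.0 + 0.13·27.0 + 0.13·22.0 + 0.86·17.7) / (0.24 + 0.13 + 0.13 + 0.86)
  = 23.9920 / 1.3600 = 17.64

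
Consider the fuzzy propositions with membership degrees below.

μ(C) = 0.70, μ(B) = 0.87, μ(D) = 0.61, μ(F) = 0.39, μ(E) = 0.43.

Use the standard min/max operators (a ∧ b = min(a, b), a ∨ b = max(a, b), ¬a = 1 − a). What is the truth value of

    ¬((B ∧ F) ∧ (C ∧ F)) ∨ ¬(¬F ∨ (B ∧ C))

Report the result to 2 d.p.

0.61

B ∧ F = min(a, b) on (0.87, 0.39) = 0.39
C ∧ F = min(a, b) on (0.70, 0.39) = 0.39
(B ∧ F) ∧ (C ∧ F) = min(a, b) on (0.39, 0.39) = 0.39
¬((B ∧ F) ∧ (C ∧ F)) = 1 − 0.39 = 0.61
¬F = 1 − 0.39 = 0.61
B ∧ C = min(a, b) on (0.87, 0.70) = 0.70
¬F ∨ (B ∧ C) = max(a, b) on (0.61, 0.70) = 0.70
¬(¬F ∨ (B ∧ C)) = 1 − 0.70 = 0.30
¬((B ∧ F) ∧ (C ∧ F)) ∨ ¬(¬F ∨ (B ∧ C)) = max(a, b) on (0.61, 0.30) = 0.61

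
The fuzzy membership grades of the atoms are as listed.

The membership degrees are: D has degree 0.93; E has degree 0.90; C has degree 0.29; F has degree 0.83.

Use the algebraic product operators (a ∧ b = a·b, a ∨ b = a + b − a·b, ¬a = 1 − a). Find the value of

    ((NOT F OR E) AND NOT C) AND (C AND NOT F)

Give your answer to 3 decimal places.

0.032

NOT F = 1 − 0.8300 = 0.1700
NOT F OR E = a + b − a·b on (0.1700, 0.9000) = 0.9170
NOT C = 1 − 0.2900 = 0.7100
(NOT F OR E) AND NOT C = a·b on (0.9170, 0.7100) = 0.6511
NOT F = 1 − 0.8300 = 0.1700
C AND NOT F = a·b on (0.2900, 0.1700) = 0.0493
((NOT F OR E) AND NOT C) AND (C AND NOT F) = a·b on (0.6511, 0.0493) = 0.0321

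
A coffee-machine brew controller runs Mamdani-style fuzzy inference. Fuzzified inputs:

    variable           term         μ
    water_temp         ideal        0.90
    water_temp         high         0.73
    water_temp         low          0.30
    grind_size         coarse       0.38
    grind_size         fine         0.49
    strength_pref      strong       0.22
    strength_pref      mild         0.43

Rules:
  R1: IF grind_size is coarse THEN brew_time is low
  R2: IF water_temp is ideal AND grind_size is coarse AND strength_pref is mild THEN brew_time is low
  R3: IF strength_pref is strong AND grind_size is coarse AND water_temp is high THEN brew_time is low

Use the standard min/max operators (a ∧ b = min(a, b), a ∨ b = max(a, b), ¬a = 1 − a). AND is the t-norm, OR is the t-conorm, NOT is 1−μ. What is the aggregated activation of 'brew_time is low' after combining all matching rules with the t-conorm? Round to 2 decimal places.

0.38

R1: coarse=0.38 → w = 0.38
R2: ideal=0.90, coarse=0.38, mild=0.43; AND[min(a, b)] → w = 0.38
R3: strong=0.22, coarse=0.38, high=0.73; AND[min(a, b)] → w = 0.22
Rules with consequent 'low': {R1, R2, R3} → strengths 0.38, 0.38, 0.22
Aggregate via t-conorm [max(a, b)]: 0.38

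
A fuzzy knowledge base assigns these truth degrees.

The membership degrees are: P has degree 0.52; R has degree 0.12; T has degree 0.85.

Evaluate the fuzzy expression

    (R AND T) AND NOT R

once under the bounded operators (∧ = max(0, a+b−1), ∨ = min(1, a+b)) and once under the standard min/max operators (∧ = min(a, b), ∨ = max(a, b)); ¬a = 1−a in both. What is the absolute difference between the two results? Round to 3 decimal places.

Under bounded:
  R AND T = max(0, a+b−1) on (0.12, 0.85) = 0.00
  NOT R = 1 − 0.12 = 0.88
  (R AND T) AND NOT R = max(0, a+b−1) on (0.00, 0.88) = 0.00
  → value = 0.0000
Under standard min/max:
  R AND T = min(a, b) on (0.12, 0.85) = 0.12
  NOT R = 1 − 0.12 = 0.88
  (R AND T) AND NOT R = min(a, b) on (0.12, 0.88) = 0.12
  → value = 0.1200
|0.0000 − 0.1200| = 0.120

0.120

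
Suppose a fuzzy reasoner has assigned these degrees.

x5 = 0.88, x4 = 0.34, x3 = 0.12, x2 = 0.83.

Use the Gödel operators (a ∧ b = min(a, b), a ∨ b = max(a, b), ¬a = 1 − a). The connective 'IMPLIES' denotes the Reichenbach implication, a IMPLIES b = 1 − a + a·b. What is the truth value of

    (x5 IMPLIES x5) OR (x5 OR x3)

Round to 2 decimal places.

0.89

x5 IMPLIES x5  [Reichenbach: 1 − a + a·b] with a=0.88, b=0.88 → 0.89
x5 OR x3 = max(a, b) on (0.88, 0.12) = 0.88
(x5 IMPLIES x5) OR (x5 OR x3) = max(a, b) on (0.89, 0.88) = 0.89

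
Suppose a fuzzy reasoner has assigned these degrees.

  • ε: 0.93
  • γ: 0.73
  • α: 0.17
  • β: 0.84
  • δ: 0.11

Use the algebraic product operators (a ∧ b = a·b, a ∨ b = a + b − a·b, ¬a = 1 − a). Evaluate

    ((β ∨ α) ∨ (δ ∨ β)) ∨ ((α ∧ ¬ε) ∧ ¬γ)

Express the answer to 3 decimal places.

β ∨ α = a + b − a·b on (0.8400, 0.1700) = 0.8672
δ ∨ β = a + b − a·b on (0.1100, 0.8400) = 0.8576
(β ∨ α) ∨ (δ ∨ β) = a + b − a·b on (0.8672, 0.8576) = 0.9811
¬ε = 1 − 0.9300 = 0.0700
α ∧ ¬ε = a·b on (0.1700, 0.0700) = 0.0119
¬γ = 1 − 0.7300 = 0.2700
(α ∧ ¬ε) ∧ ¬γ = a·b on (0.0119, 0.2700) = 0.0032
((β ∨ α) ∨ (δ ∨ β)) ∨ ((α ∧ ¬ε) ∧ ¬γ) = a + b − a·b on (0.9811, 0.0032) = 0.9812

0.981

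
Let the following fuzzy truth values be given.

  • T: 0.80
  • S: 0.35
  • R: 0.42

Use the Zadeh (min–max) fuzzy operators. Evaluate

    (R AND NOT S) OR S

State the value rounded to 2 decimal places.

0.42

NOT S = 1 − 0.35 = 0.65
R AND NOT S = min(a, b) on (0.42, 0.65) = 0.42
(R AND NOT S) OR S = max(a, b) on (0.42, 0.35) = 0.42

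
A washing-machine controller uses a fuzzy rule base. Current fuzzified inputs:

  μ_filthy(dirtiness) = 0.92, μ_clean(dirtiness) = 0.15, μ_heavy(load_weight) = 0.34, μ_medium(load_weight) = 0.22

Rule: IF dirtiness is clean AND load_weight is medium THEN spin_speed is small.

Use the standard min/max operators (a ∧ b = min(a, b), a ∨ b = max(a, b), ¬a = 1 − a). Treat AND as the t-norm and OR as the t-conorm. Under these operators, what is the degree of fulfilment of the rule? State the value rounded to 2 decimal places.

0.15

firing strength: clean=0.15, medium=0.22; AND[min(a, b)] → w = 0.15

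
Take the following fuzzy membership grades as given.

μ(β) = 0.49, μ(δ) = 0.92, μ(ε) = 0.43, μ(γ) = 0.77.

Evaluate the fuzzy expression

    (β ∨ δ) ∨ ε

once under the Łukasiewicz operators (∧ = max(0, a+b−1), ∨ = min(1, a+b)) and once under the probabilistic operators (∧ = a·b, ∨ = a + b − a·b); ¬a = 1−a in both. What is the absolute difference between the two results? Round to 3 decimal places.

0.023

Under Łukasiewicz:
  β ∨ δ = min(1, a+b) on (0.49, 0.92) = 1.00
  (β ∨ δ) ∨ ε = min(1, a+b) on (1.00, 0.43) = 1.00
  → value = 1.0000
Under probabilistic:
  β ∨ δ = a + b − a·b on (0.4900, 0.9200) = 0.9592
  (β ∨ δ) ∨ ε = a + b − a·b on (0.9592, 0.4300) = 0.9767
  → value = 0.9767
|1.0000 − 0.9767| = 0.023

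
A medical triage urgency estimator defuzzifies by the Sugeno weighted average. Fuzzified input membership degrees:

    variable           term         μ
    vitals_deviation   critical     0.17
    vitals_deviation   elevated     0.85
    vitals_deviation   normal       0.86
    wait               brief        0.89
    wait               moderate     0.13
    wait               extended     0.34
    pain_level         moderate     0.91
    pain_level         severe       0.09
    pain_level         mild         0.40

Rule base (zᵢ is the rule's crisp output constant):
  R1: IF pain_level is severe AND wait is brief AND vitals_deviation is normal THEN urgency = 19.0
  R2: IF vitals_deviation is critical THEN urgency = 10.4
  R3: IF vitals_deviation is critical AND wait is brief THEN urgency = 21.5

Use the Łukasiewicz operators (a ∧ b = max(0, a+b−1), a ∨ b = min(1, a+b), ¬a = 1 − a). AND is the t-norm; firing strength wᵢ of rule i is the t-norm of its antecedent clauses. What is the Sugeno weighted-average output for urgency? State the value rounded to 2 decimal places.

R1 (z=19.0): severe=0.09, brief=0.89, normal=0.86; AND[max(0, a+b−1)] → w = 0.00
R2 (z=10.4): critical=0.17 → w = 0.17
R3 (z=21.5): critical=0.17, brief=0.89; AND[max(0, a+b−1)] → w = 0.06
Weighted average = (0.00·19.0 + 0.17·10.4 + 0.06·21.5) / (0.00 + 0.17 + 0.06)
  = 3.0580 / 0.2300 = 13.30

13.30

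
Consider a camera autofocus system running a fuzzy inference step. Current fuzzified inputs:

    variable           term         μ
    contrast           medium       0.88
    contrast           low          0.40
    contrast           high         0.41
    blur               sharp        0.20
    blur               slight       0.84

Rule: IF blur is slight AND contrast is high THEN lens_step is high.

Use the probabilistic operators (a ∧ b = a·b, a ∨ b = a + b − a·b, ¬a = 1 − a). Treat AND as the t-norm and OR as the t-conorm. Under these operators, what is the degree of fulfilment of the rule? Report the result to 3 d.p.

0.344

firing strength: slight=0.84, high=0.41; AND[a·b] → w = 0.3444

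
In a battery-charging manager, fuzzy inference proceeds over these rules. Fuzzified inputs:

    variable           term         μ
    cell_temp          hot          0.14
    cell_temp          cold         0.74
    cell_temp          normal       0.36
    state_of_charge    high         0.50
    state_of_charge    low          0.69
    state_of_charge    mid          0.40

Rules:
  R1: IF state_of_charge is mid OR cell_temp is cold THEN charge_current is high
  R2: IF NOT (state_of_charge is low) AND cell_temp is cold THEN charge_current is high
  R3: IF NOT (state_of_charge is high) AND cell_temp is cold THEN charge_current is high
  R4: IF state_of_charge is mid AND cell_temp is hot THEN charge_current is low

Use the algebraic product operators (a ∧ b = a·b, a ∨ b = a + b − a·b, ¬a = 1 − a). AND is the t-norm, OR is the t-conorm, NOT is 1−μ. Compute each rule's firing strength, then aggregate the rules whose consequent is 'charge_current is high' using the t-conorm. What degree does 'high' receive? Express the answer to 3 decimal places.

R1: mid=0.40, cold=0.74; OR[a + b − a·b] → w = 0.8440
R2: ¬low=1−0.69=0.31, cold=0.74; AND[a·b] → w = 0.2294
R3: ¬high=1−0.50=0.50, cold=0.74; AND[a·b] → w = 0.3700
R4: mid=0.40, hot=0.14; AND[a·b] → w = 0.0560
Rules with consequent 'high': {R1, R2, R3} → strengths 0.8440, 0.2294, 0.3700
Aggregate via t-conorm [a + b − a·b]: 0.9243

0.924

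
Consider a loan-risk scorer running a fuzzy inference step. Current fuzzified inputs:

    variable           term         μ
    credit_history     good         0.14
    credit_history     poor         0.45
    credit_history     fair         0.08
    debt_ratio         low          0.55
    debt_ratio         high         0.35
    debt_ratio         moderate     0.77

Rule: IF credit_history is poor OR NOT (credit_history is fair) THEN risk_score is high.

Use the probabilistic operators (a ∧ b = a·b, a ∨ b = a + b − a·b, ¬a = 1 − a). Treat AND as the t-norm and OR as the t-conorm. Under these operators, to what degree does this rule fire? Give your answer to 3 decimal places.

0.956

firing strength: poor=0.45, ¬fair=1−0.08=0.92; OR[a + b − a·b] → w = 0.9560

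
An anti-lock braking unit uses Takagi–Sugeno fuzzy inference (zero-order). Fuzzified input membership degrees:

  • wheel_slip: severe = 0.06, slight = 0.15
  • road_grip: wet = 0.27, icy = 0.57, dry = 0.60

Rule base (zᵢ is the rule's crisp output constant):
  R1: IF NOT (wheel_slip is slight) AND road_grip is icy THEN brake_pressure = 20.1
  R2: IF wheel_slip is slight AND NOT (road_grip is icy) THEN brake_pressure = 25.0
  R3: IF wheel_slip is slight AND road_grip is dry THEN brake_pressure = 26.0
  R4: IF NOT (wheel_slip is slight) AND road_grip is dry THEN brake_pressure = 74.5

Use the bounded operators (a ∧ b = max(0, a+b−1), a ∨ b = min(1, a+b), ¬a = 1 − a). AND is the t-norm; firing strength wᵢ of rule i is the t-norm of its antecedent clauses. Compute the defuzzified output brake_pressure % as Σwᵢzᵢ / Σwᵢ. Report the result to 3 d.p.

R1 (z=20.1): ¬slight=1−0.15=0.85, icy=0.57; AND[max(0, a+b−1)] → w = 0.42
R2 (z=25.0): slight=0.15, ¬icy=1−0.57=0.43; AND[max(0, a+b−1)] → w = 0.00
R3 (z=26.0): slight=0.15, dry=0.60; AND[max(0, a+b−1)] → w = 0.00
R4 (z=74.5): ¬slight=1−0.15=0.85, dry=0.60; AND[max(0, a+b−1)] → w = 0.45
Weighted average = (0.42·20.1 + 0.00·25.0 + 0.00·26.0 + 0.45·74.5) / (0.42 + 0.00 + 0.00 + 0.45)
  = 41.9670 / 0.8700 = 48.238

48.238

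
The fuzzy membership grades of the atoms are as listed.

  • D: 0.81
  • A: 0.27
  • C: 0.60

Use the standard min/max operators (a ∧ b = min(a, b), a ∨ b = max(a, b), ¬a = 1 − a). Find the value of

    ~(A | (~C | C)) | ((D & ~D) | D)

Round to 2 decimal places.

~C = 1 − 0.60 = 0.40
~C | C = max(a, b) on (0.40, 0.60) = 0.60
A | (~C | C) = max(a, b) on (0.27, 0.60) = 0.60
~(A | (~C | C)) = 1 − 0.60 = 0.40
~D = 1 − 0.81 = 0.19
D & ~D = min(a, b) on (0.81, 0.19) = 0.19
(D & ~D) | D = max(a, b) on (0.19, 0.81) = 0.81
~(A | (~C | C)) | ((D & ~D) | D) = max(a, b) on (0.40, 0.81) = 0.81

0.81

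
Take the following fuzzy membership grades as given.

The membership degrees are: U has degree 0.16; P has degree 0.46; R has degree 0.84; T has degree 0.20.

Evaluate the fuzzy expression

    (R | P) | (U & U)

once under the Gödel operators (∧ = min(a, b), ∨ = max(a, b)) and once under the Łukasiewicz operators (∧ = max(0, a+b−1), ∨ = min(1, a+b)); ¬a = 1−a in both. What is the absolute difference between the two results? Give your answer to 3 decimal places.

Under Gödel:
  R | P = max(a, b) on (0.84, 0.46) = 0.84
  U & U = min(a, b) on (0.16, 0.16) = 0.16
  (R | P) | (U & U) = max(a, b) on (0.84, 0.16) = 0.84
  → value = 0.8400
Under Łukasiewicz:
  R | P = min(1, a+b) on (0.84, 0.46) = 1.00
  U & U = max(0, a+b−1) on (0.16, 0.16) = 0.00
  (R | P) | (U & U) = min(1, a+b) on (1.00, 0.00) = 1.00
  → value = 1.0000
|0.8400 − 1.0000| = 0.160

0.160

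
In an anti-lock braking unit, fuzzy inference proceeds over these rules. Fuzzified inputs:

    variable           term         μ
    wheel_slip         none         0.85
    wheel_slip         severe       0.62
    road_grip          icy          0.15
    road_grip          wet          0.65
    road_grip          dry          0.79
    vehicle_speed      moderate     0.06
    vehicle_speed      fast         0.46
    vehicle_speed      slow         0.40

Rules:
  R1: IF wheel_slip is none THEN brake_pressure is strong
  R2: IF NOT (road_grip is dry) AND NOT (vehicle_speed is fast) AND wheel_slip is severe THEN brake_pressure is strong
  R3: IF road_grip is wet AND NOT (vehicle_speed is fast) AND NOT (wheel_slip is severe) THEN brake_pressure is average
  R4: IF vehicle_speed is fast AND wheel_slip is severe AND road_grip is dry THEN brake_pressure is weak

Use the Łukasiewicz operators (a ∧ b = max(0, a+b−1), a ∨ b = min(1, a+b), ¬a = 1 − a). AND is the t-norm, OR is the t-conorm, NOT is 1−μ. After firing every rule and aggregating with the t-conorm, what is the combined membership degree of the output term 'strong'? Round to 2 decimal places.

R1: none=0.85 → w = 0.85
R2: ¬dry=1−0.79=0.21, ¬fast=1−0.46=0.54, severe=0.62; AND[max(0, a+b−1)] → w = 0.00
R3: wet=0.65, ¬fast=1−0.46=0.54, ¬severe=1−0.62=0.38; AND[max(0, a+b−1)] → w = 0.00
R4: fast=0.46, severe=0.62, dry=0.79; AND[max(0, a+b−1)] → w = 0.00
Rules with consequent 'strong': {R1, R2} → strengths 0.85, 0.00
Aggregate via t-conorm [min(1, a+b)]: 0.85

0.85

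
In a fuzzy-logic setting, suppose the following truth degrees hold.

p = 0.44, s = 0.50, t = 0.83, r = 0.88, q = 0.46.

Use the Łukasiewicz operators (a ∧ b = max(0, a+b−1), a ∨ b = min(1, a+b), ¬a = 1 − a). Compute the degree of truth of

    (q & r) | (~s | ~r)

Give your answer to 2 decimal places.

q & r = max(0, a+b−1) on (0.46, 0.88) = 0.34
~s = 1 − 0.50 = 0.50
~r = 1 − 0.88 = 0.12
~s | ~r = min(1, a+b) on (0.50, 0.12) = 0.62
(q & r) | (~s | ~r) = min(1, a+b) on (0.34, 0.62) = 0.96

0.96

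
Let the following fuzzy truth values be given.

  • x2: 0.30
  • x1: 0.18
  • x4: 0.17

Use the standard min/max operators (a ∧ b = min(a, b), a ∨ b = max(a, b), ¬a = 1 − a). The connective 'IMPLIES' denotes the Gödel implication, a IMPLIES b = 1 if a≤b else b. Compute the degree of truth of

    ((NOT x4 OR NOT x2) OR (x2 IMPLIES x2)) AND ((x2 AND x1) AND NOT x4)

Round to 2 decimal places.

NOT x4 = 1 − 0.17 = 0.83
NOT x2 = 1 − 0.30 = 0.70
NOT x4 OR NOT x2 = max(a, b) on (0.83, 0.70) = 0.83
x2 IMPLIES x2  [Gödel: 1 if a≤b else b] with a=0.30, b=0.30 → 1.00
(NOT x4 OR NOT x2) OR (x2 IMPLIES x2) = max(a, b) on (0.83, 1.00) = 1.00
x2 AND x1 = min(a, b) on (0.30, 0.18) = 0.18
NOT x4 = 1 − 0.17 = 0.83
(x2 AND x1) AND NOT x4 = min(a, b) on (0.18, 0.83) = 0.18
((NOT x4 OR NOT x2) OR (x2 IMPLIES x2)) AND ((x2 AND x1) AND NOT x4) = min(a, b) on (1.00, 0.18) = 0.18

0.18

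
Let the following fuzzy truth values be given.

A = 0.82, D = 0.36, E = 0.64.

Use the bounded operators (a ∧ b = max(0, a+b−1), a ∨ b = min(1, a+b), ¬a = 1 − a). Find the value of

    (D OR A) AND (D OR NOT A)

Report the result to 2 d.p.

D OR A = min(1, a+b) on (0.36, 0.82) = 1.00
NOT A = 1 − 0.82 = 0.18
D OR NOT A = min(1, a+b) on (0.36, 0.18) = 0.54
(D OR A) AND (D OR NOT A) = max(0, a+b−1) on (1.00, 0.54) = 0.54

0.54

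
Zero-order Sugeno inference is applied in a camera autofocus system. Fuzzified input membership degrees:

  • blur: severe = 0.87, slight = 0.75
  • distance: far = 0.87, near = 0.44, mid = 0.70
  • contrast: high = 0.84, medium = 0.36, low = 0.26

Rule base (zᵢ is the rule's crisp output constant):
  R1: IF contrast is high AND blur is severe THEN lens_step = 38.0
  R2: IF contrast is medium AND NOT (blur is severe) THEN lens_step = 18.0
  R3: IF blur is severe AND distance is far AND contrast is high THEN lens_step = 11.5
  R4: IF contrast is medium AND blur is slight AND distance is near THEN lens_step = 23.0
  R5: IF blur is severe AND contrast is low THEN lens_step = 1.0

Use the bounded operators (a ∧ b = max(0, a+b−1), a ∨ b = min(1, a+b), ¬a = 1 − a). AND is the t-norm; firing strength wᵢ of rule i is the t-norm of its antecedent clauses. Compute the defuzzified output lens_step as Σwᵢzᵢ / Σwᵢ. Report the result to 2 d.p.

23.79

R1 (z=38.0): high=0.84, severe=0.87; AND[max(0, a+b−1)] → w = 0.71
R2 (z=18.0): medium=0.36, ¬severe=1−0.87=0.13; AND[max(0, a+b−1)] → w = 0.00
R3 (z=11.5): severe=0.87, far=0.87, high=0.84; AND[max(0, a+b−1)] → w = 0.58
R4 (z=23.0): medium=0.36, slight=0.75, near=0.44; AND[max(0, a+b−1)] → w = 0.00
R5 (z=1.0): severe=0.87, low=0.26; AND[max(0, a+b−1)] → w = 0.13
Weighted average = (0.71·38.0 + 0.00·18.0 + 0.58·11.5 + 0.00·23.0 + 0.13·1.0) / (0.71 + 0.00 + 0.58 + 0.00 + 0.13)
  = 33.7800 / 1.4200 = 23.79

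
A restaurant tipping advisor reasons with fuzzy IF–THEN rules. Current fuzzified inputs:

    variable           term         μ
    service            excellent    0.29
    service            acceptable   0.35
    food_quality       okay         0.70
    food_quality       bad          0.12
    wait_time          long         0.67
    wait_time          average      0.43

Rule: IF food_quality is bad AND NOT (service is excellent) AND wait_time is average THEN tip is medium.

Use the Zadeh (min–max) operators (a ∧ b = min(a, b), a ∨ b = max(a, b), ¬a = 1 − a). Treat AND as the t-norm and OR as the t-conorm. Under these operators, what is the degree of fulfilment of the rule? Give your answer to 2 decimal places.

firing strength: bad=0.12, ¬excellent=1−0.29=0.71, average=0.43; AND[min(a, b)] → w = 0.12

0.12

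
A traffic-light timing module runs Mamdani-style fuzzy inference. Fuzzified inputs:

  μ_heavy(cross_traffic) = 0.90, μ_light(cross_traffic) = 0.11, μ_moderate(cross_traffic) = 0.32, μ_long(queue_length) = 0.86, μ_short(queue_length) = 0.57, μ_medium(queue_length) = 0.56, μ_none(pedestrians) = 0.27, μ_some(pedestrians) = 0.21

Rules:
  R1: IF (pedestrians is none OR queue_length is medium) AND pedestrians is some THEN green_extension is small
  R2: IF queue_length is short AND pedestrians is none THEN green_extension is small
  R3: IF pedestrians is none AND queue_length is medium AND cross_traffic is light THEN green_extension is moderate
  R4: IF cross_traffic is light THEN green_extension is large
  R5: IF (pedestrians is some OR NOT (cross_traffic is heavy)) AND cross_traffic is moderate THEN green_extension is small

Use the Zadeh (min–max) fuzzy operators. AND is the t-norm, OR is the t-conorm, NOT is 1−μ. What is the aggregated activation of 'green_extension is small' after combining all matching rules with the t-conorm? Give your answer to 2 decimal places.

0.27

R1: (none=0.27 OR medium=0.56) = 0.56; AND[min(a, b)] with some=0.21 → w = 0.21
R2: short=0.57, none=0.27; AND[min(a, b)] → w = 0.27
R3: none=0.27, medium=0.56, light=0.11; AND[min(a, b)] → w = 0.11
R4: light=0.11 → w = 0.11
R5: (some=0.21 OR ¬heavy=1−0.90=0.10) = 0.21; AND[min(a, b)] with moderate=0.32 → w = 0.21
Rules with consequent 'small': {R1, R2, R5} → strengths 0.21, 0.27, 0.21
Aggregate via t-conorm [max(a, b)]: 0.27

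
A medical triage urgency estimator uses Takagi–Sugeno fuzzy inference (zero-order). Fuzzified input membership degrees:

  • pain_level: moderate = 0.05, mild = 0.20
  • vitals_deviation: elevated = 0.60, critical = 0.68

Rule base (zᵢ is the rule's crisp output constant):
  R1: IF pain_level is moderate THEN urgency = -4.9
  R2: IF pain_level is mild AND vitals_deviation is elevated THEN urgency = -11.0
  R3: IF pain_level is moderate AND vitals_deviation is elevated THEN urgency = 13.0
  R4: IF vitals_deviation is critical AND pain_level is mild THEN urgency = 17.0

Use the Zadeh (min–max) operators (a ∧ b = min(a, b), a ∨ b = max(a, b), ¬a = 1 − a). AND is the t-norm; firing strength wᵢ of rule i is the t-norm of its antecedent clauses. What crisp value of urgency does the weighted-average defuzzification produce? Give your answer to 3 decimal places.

3.210

R1 (z=-4.9): moderate=0.05 → w = 0.05
R2 (z=-11.0): mild=0.20, elevated=0.60; AND[min(a, b)] → w = 0.20
R3 (z=13.0): moderate=0.05, elevated=0.60; AND[min(a, b)] → w = 0.05
R4 (z=17.0): critical=0.68, mild=0.20; AND[min(a, b)] → w = 0.20
Weighted average = (0.05·-4.9 + 0.20·-11.0 + 0.05·13.0 + 0.20·17.0) / (0.05 + 0.20 + 0.05 + 0.20)
  = 1.6050 / 0.5000 = 3.210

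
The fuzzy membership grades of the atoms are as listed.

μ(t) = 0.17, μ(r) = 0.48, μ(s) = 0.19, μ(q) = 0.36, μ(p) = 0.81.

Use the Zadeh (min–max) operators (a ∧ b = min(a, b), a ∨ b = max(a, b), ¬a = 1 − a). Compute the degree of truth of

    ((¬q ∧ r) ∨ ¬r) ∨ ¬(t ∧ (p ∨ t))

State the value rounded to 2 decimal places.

¬q = 1 − 0.36 = 0.64
¬q ∧ r = min(a, b) on (0.64, 0.48) = 0.48
¬r = 1 − 0.48 = 0.52
(¬q ∧ r) ∨ ¬r = max(a, b) on (0.48, 0.52) = 0.52
p ∨ t = max(a, b) on (0.81, 0.17) = 0.81
t ∧ (p ∨ t) = min(a, b) on (0.17, 0.81) = 0.17
¬(t ∧ (p ∨ t)) = 1 − 0.17 = 0.83
((¬q ∧ r) ∨ ¬r) ∨ ¬(t ∧ (p ∨ t)) = max(a, b) on (0.52, 0.83) = 0.83

0.83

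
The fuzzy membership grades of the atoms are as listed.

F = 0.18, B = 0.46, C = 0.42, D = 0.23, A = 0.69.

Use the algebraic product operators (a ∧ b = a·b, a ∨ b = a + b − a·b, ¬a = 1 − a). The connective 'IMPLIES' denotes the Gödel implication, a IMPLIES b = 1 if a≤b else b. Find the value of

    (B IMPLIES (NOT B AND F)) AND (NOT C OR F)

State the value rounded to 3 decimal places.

0.064

NOT B = 1 − 0.4600 = 0.5400
NOT B AND F = a·b on (0.5400, 0.1800) = 0.0972
B IMPLIES (NOT B AND F)  [Gödel: 1 if a≤b else b] with a=0.4600, b=0.0972 → 0.0972
NOT C = 1 − 0.4200 = 0.5800
NOT C OR F = a + b − a·b on (0.5800, 0.1800) = 0.6556
(B IMPLIES (NOT B AND F)) AND (NOT C OR F) = a·b on (0.0972, 0.6556) = 0.0637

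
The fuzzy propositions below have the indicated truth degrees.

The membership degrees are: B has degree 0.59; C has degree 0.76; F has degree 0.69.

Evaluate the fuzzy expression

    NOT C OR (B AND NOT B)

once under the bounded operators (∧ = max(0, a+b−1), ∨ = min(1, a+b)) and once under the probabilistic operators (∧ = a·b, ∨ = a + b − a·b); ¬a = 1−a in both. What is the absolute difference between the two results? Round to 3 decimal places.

Under bounded:
  NOT C = 1 − 0.76 = 0.24
  NOT B = 1 − 0.59 = 0.41
  B AND NOT B = max(0, a+b−1) on (0.59, 0.41) = 0.00
  NOT C OR (B AND NOT B) = min(1, a+b) on (0.24, 0.00) = 0.24
  → value = 0.2400
Under probabilistic:
  NOT C = 1 − 0.7600 = 0.2400
  NOT B = 1 − 0.5900 = 0.4100
  B AND NOT B = a·b on (0.5900, 0.4100) = 0.2419
  NOT C OR (B AND NOT B) = a + b − a·b on (0.2400, 0.2419) = 0.4238
  → value = 0.4238
|0.2400 − 0.4238| = 0.184

0.184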